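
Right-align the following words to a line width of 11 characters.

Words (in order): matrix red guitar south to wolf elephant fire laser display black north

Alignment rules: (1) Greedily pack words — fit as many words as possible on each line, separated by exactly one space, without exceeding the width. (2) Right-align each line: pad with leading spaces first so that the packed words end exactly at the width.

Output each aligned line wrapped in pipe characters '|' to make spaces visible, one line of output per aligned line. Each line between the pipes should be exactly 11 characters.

Answer: | matrix red|
|     guitar|
|   south to|
|       wolf|
|   elephant|
| fire laser|
|    display|
|black north|

Derivation:
Line 1: ['matrix', 'red'] (min_width=10, slack=1)
Line 2: ['guitar'] (min_width=6, slack=5)
Line 3: ['south', 'to'] (min_width=8, slack=3)
Line 4: ['wolf'] (min_width=4, slack=7)
Line 5: ['elephant'] (min_width=8, slack=3)
Line 6: ['fire', 'laser'] (min_width=10, slack=1)
Line 7: ['display'] (min_width=7, slack=4)
Line 8: ['black', 'north'] (min_width=11, slack=0)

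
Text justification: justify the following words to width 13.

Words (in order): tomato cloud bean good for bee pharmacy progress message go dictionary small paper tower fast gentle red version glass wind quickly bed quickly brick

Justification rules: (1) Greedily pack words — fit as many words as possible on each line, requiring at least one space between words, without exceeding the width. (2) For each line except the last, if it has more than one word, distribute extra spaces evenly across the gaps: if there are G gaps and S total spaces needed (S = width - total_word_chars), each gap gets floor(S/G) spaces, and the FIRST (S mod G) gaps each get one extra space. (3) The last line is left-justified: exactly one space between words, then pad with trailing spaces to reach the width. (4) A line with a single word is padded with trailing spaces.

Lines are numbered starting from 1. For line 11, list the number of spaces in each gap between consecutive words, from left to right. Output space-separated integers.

Answer: 2

Derivation:
Line 1: ['tomato', 'cloud'] (min_width=12, slack=1)
Line 2: ['bean', 'good', 'for'] (min_width=13, slack=0)
Line 3: ['bee', 'pharmacy'] (min_width=12, slack=1)
Line 4: ['progress'] (min_width=8, slack=5)
Line 5: ['message', 'go'] (min_width=10, slack=3)
Line 6: ['dictionary'] (min_width=10, slack=3)
Line 7: ['small', 'paper'] (min_width=11, slack=2)
Line 8: ['tower', 'fast'] (min_width=10, slack=3)
Line 9: ['gentle', 'red'] (min_width=10, slack=3)
Line 10: ['version', 'glass'] (min_width=13, slack=0)
Line 11: ['wind', 'quickly'] (min_width=12, slack=1)
Line 12: ['bed', 'quickly'] (min_width=11, slack=2)
Line 13: ['brick'] (min_width=5, slack=8)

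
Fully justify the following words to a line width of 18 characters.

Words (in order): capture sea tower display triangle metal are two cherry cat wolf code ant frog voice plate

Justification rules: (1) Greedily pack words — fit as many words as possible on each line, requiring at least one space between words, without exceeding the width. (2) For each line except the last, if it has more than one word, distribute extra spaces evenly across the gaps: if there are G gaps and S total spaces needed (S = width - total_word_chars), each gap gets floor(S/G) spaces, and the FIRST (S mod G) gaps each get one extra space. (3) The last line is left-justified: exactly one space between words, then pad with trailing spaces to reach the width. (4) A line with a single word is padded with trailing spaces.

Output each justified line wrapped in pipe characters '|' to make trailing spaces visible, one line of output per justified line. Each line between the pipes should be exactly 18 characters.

Line 1: ['capture', 'sea', 'tower'] (min_width=17, slack=1)
Line 2: ['display', 'triangle'] (min_width=16, slack=2)
Line 3: ['metal', 'are', 'two'] (min_width=13, slack=5)
Line 4: ['cherry', 'cat', 'wolf'] (min_width=15, slack=3)
Line 5: ['code', 'ant', 'frog'] (min_width=13, slack=5)
Line 6: ['voice', 'plate'] (min_width=11, slack=7)

Answer: |capture  sea tower|
|display   triangle|
|metal    are   two|
|cherry   cat  wolf|
|code    ant   frog|
|voice plate       |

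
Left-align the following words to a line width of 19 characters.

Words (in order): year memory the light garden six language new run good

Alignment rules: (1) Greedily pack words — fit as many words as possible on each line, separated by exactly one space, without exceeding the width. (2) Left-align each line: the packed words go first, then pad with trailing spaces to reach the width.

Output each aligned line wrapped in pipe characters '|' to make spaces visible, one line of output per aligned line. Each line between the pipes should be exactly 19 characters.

Answer: |year memory the    |
|light garden six   |
|language new run   |
|good               |

Derivation:
Line 1: ['year', 'memory', 'the'] (min_width=15, slack=4)
Line 2: ['light', 'garden', 'six'] (min_width=16, slack=3)
Line 3: ['language', 'new', 'run'] (min_width=16, slack=3)
Line 4: ['good'] (min_width=4, slack=15)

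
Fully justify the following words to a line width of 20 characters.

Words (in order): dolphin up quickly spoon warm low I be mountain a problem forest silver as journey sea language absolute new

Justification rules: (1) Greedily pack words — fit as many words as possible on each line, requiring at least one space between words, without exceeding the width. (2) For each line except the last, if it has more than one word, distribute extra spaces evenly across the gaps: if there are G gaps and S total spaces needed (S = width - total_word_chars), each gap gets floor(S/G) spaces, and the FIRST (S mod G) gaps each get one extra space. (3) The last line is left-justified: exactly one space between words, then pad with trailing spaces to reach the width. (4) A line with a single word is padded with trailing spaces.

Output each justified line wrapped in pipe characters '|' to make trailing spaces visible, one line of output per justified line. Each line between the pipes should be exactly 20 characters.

Line 1: ['dolphin', 'up', 'quickly'] (min_width=18, slack=2)
Line 2: ['spoon', 'warm', 'low', 'I', 'be'] (min_width=19, slack=1)
Line 3: ['mountain', 'a', 'problem'] (min_width=18, slack=2)
Line 4: ['forest', 'silver', 'as'] (min_width=16, slack=4)
Line 5: ['journey', 'sea', 'language'] (min_width=20, slack=0)
Line 6: ['absolute', 'new'] (min_width=12, slack=8)

Answer: |dolphin  up  quickly|
|spoon  warm low I be|
|mountain  a  problem|
|forest   silver   as|
|journey sea language|
|absolute new        |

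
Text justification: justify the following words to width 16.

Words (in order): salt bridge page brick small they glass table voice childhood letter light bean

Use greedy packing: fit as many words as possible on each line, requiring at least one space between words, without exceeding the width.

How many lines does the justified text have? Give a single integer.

Answer: 6

Derivation:
Line 1: ['salt', 'bridge', 'page'] (min_width=16, slack=0)
Line 2: ['brick', 'small', 'they'] (min_width=16, slack=0)
Line 3: ['glass', 'table'] (min_width=11, slack=5)
Line 4: ['voice', 'childhood'] (min_width=15, slack=1)
Line 5: ['letter', 'light'] (min_width=12, slack=4)
Line 6: ['bean'] (min_width=4, slack=12)
Total lines: 6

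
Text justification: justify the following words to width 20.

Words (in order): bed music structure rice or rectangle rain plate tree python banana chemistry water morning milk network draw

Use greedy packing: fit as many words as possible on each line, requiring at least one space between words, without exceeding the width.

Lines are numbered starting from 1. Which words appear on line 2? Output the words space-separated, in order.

Answer: rice or rectangle

Derivation:
Line 1: ['bed', 'music', 'structure'] (min_width=19, slack=1)
Line 2: ['rice', 'or', 'rectangle'] (min_width=17, slack=3)
Line 3: ['rain', 'plate', 'tree'] (min_width=15, slack=5)
Line 4: ['python', 'banana'] (min_width=13, slack=7)
Line 5: ['chemistry', 'water'] (min_width=15, slack=5)
Line 6: ['morning', 'milk', 'network'] (min_width=20, slack=0)
Line 7: ['draw'] (min_width=4, slack=16)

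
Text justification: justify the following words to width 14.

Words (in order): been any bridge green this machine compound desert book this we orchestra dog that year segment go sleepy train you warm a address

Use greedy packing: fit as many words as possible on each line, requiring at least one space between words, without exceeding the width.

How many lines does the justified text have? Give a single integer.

Line 1: ['been', 'any'] (min_width=8, slack=6)
Line 2: ['bridge', 'green'] (min_width=12, slack=2)
Line 3: ['this', 'machine'] (min_width=12, slack=2)
Line 4: ['compound'] (min_width=8, slack=6)
Line 5: ['desert', 'book'] (min_width=11, slack=3)
Line 6: ['this', 'we'] (min_width=7, slack=7)
Line 7: ['orchestra', 'dog'] (min_width=13, slack=1)
Line 8: ['that', 'year'] (min_width=9, slack=5)
Line 9: ['segment', 'go'] (min_width=10, slack=4)
Line 10: ['sleepy', 'train'] (min_width=12, slack=2)
Line 11: ['you', 'warm', 'a'] (min_width=10, slack=4)
Line 12: ['address'] (min_width=7, slack=7)
Total lines: 12

Answer: 12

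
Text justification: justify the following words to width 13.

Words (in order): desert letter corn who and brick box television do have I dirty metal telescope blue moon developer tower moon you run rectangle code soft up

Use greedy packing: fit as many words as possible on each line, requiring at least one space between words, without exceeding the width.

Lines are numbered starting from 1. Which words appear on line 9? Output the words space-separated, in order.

Line 1: ['desert', 'letter'] (min_width=13, slack=0)
Line 2: ['corn', 'who', 'and'] (min_width=12, slack=1)
Line 3: ['brick', 'box'] (min_width=9, slack=4)
Line 4: ['television', 'do'] (min_width=13, slack=0)
Line 5: ['have', 'I', 'dirty'] (min_width=12, slack=1)
Line 6: ['metal'] (min_width=5, slack=8)
Line 7: ['telescope'] (min_width=9, slack=4)
Line 8: ['blue', 'moon'] (min_width=9, slack=4)
Line 9: ['developer'] (min_width=9, slack=4)
Line 10: ['tower', 'moon'] (min_width=10, slack=3)
Line 11: ['you', 'run'] (min_width=7, slack=6)
Line 12: ['rectangle'] (min_width=9, slack=4)
Line 13: ['code', 'soft', 'up'] (min_width=12, slack=1)

Answer: developer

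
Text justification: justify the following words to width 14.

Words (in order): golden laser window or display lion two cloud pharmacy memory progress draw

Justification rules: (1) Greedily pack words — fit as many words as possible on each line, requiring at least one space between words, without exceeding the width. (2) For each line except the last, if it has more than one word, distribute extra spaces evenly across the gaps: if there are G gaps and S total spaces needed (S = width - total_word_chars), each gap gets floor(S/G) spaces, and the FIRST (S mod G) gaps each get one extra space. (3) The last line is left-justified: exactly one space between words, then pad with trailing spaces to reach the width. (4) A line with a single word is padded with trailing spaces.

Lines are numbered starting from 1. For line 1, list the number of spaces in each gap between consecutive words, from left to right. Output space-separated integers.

Line 1: ['golden', 'laser'] (min_width=12, slack=2)
Line 2: ['window', 'or'] (min_width=9, slack=5)
Line 3: ['display', 'lion'] (min_width=12, slack=2)
Line 4: ['two', 'cloud'] (min_width=9, slack=5)
Line 5: ['pharmacy'] (min_width=8, slack=6)
Line 6: ['memory'] (min_width=6, slack=8)
Line 7: ['progress', 'draw'] (min_width=13, slack=1)

Answer: 3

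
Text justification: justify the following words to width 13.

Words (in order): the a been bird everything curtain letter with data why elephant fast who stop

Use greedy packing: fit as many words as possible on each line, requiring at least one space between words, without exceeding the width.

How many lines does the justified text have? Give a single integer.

Answer: 8

Derivation:
Line 1: ['the', 'a', 'been'] (min_width=10, slack=3)
Line 2: ['bird'] (min_width=4, slack=9)
Line 3: ['everything'] (min_width=10, slack=3)
Line 4: ['curtain'] (min_width=7, slack=6)
Line 5: ['letter', 'with'] (min_width=11, slack=2)
Line 6: ['data', 'why'] (min_width=8, slack=5)
Line 7: ['elephant', 'fast'] (min_width=13, slack=0)
Line 8: ['who', 'stop'] (min_width=8, slack=5)
Total lines: 8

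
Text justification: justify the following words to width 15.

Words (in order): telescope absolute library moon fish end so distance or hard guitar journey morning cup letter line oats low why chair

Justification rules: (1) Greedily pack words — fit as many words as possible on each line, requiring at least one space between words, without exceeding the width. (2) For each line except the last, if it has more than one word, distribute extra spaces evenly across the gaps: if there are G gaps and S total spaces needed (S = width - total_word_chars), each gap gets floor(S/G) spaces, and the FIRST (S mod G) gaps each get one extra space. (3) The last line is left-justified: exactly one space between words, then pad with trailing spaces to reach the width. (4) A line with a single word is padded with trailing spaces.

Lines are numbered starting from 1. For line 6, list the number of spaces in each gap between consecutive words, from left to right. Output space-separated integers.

Answer: 5

Derivation:
Line 1: ['telescope'] (min_width=9, slack=6)
Line 2: ['absolute'] (min_width=8, slack=7)
Line 3: ['library', 'moon'] (min_width=12, slack=3)
Line 4: ['fish', 'end', 'so'] (min_width=11, slack=4)
Line 5: ['distance', 'or'] (min_width=11, slack=4)
Line 6: ['hard', 'guitar'] (min_width=11, slack=4)
Line 7: ['journey', 'morning'] (min_width=15, slack=0)
Line 8: ['cup', 'letter', 'line'] (min_width=15, slack=0)
Line 9: ['oats', 'low', 'why'] (min_width=12, slack=3)
Line 10: ['chair'] (min_width=5, slack=10)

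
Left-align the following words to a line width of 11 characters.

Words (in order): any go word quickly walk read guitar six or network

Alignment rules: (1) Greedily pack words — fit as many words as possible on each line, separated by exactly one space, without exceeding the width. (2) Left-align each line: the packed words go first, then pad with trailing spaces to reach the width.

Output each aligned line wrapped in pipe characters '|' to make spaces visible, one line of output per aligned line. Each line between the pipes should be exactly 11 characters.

Answer: |any go word|
|quickly    |
|walk read  |
|guitar six |
|or network |

Derivation:
Line 1: ['any', 'go', 'word'] (min_width=11, slack=0)
Line 2: ['quickly'] (min_width=7, slack=4)
Line 3: ['walk', 'read'] (min_width=9, slack=2)
Line 4: ['guitar', 'six'] (min_width=10, slack=1)
Line 5: ['or', 'network'] (min_width=10, slack=1)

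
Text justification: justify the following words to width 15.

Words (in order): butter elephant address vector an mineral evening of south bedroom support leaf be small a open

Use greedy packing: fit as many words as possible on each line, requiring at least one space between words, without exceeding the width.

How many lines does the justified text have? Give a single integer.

Line 1: ['butter', 'elephant'] (min_width=15, slack=0)
Line 2: ['address', 'vector'] (min_width=14, slack=1)
Line 3: ['an', 'mineral'] (min_width=10, slack=5)
Line 4: ['evening', 'of'] (min_width=10, slack=5)
Line 5: ['south', 'bedroom'] (min_width=13, slack=2)
Line 6: ['support', 'leaf', 'be'] (min_width=15, slack=0)
Line 7: ['small', 'a', 'open'] (min_width=12, slack=3)
Total lines: 7

Answer: 7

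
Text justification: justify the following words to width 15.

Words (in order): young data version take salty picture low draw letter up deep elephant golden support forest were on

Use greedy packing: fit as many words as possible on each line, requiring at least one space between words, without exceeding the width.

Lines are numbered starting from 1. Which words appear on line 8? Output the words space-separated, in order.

Line 1: ['young', 'data'] (min_width=10, slack=5)
Line 2: ['version', 'take'] (min_width=12, slack=3)
Line 3: ['salty', 'picture'] (min_width=13, slack=2)
Line 4: ['low', 'draw', 'letter'] (min_width=15, slack=0)
Line 5: ['up', 'deep'] (min_width=7, slack=8)
Line 6: ['elephant', 'golden'] (min_width=15, slack=0)
Line 7: ['support', 'forest'] (min_width=14, slack=1)
Line 8: ['were', 'on'] (min_width=7, slack=8)

Answer: were on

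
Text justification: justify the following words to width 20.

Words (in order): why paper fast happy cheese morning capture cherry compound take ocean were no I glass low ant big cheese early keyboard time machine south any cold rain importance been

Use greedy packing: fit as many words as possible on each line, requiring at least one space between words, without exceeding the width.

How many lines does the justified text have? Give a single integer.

Answer: 10

Derivation:
Line 1: ['why', 'paper', 'fast', 'happy'] (min_width=20, slack=0)
Line 2: ['cheese', 'morning'] (min_width=14, slack=6)
Line 3: ['capture', 'cherry'] (min_width=14, slack=6)
Line 4: ['compound', 'take', 'ocean'] (min_width=19, slack=1)
Line 5: ['were', 'no', 'I', 'glass', 'low'] (min_width=19, slack=1)
Line 6: ['ant', 'big', 'cheese', 'early'] (min_width=20, slack=0)
Line 7: ['keyboard', 'time'] (min_width=13, slack=7)
Line 8: ['machine', 'south', 'any'] (min_width=17, slack=3)
Line 9: ['cold', 'rain', 'importance'] (min_width=20, slack=0)
Line 10: ['been'] (min_width=4, slack=16)
Total lines: 10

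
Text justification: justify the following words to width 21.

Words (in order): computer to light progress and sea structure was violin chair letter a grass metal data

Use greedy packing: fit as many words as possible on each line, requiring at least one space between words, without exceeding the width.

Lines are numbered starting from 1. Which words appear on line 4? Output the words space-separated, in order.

Line 1: ['computer', 'to', 'light'] (min_width=17, slack=4)
Line 2: ['progress', 'and', 'sea'] (min_width=16, slack=5)
Line 3: ['structure', 'was', 'violin'] (min_width=20, slack=1)
Line 4: ['chair', 'letter', 'a', 'grass'] (min_width=20, slack=1)
Line 5: ['metal', 'data'] (min_width=10, slack=11)

Answer: chair letter a grass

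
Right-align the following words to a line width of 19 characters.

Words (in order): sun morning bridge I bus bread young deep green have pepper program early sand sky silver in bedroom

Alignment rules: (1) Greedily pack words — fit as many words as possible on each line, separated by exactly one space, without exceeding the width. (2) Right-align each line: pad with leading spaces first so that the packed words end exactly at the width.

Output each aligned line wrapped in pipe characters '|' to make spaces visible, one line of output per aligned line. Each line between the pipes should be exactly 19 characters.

Line 1: ['sun', 'morning', 'bridge'] (min_width=18, slack=1)
Line 2: ['I', 'bus', 'bread', 'young'] (min_width=17, slack=2)
Line 3: ['deep', 'green', 'have'] (min_width=15, slack=4)
Line 4: ['pepper', 'program'] (min_width=14, slack=5)
Line 5: ['early', 'sand', 'sky'] (min_width=14, slack=5)
Line 6: ['silver', 'in', 'bedroom'] (min_width=17, slack=2)

Answer: | sun morning bridge|
|  I bus bread young|
|    deep green have|
|     pepper program|
|     early sand sky|
|  silver in bedroom|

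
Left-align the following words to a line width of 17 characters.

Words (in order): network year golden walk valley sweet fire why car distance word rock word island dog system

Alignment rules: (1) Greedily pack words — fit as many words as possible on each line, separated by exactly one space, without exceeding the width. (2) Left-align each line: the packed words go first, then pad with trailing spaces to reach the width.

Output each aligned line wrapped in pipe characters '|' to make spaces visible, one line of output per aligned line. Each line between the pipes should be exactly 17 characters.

Line 1: ['network', 'year'] (min_width=12, slack=5)
Line 2: ['golden', 'walk'] (min_width=11, slack=6)
Line 3: ['valley', 'sweet', 'fire'] (min_width=17, slack=0)
Line 4: ['why', 'car', 'distance'] (min_width=16, slack=1)
Line 5: ['word', 'rock', 'word'] (min_width=14, slack=3)
Line 6: ['island', 'dog', 'system'] (min_width=17, slack=0)

Answer: |network year     |
|golden walk      |
|valley sweet fire|
|why car distance |
|word rock word   |
|island dog system|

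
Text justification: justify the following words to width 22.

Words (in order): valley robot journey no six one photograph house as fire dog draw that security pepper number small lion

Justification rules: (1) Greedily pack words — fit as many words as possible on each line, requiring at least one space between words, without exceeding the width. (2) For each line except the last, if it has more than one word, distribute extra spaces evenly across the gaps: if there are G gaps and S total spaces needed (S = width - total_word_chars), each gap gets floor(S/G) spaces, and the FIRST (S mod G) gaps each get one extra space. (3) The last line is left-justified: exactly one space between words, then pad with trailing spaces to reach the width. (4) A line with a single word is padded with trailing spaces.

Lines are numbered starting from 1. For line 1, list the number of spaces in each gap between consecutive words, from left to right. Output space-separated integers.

Answer: 2 2

Derivation:
Line 1: ['valley', 'robot', 'journey'] (min_width=20, slack=2)
Line 2: ['no', 'six', 'one', 'photograph'] (min_width=21, slack=1)
Line 3: ['house', 'as', 'fire', 'dog', 'draw'] (min_width=22, slack=0)
Line 4: ['that', 'security', 'pepper'] (min_width=20, slack=2)
Line 5: ['number', 'small', 'lion'] (min_width=17, slack=5)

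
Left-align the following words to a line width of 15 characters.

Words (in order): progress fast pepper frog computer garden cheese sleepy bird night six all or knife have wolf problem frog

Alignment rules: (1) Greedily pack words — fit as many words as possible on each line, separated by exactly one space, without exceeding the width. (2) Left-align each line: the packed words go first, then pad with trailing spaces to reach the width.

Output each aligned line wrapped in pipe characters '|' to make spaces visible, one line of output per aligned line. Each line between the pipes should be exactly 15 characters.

Answer: |progress fast  |
|pepper frog    |
|computer garden|
|cheese sleepy  |
|bird night six |
|all or knife   |
|have wolf      |
|problem frog   |

Derivation:
Line 1: ['progress', 'fast'] (min_width=13, slack=2)
Line 2: ['pepper', 'frog'] (min_width=11, slack=4)
Line 3: ['computer', 'garden'] (min_width=15, slack=0)
Line 4: ['cheese', 'sleepy'] (min_width=13, slack=2)
Line 5: ['bird', 'night', 'six'] (min_width=14, slack=1)
Line 6: ['all', 'or', 'knife'] (min_width=12, slack=3)
Line 7: ['have', 'wolf'] (min_width=9, slack=6)
Line 8: ['problem', 'frog'] (min_width=12, slack=3)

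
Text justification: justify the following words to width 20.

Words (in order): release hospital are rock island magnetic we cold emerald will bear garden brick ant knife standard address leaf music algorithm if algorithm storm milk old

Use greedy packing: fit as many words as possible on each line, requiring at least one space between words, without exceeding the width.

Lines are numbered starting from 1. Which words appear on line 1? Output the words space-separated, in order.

Line 1: ['release', 'hospital', 'are'] (min_width=20, slack=0)
Line 2: ['rock', 'island', 'magnetic'] (min_width=20, slack=0)
Line 3: ['we', 'cold', 'emerald', 'will'] (min_width=20, slack=0)
Line 4: ['bear', 'garden', 'brick'] (min_width=17, slack=3)
Line 5: ['ant', 'knife', 'standard'] (min_width=18, slack=2)
Line 6: ['address', 'leaf', 'music'] (min_width=18, slack=2)
Line 7: ['algorithm', 'if'] (min_width=12, slack=8)
Line 8: ['algorithm', 'storm', 'milk'] (min_width=20, slack=0)
Line 9: ['old'] (min_width=3, slack=17)

Answer: release hospital are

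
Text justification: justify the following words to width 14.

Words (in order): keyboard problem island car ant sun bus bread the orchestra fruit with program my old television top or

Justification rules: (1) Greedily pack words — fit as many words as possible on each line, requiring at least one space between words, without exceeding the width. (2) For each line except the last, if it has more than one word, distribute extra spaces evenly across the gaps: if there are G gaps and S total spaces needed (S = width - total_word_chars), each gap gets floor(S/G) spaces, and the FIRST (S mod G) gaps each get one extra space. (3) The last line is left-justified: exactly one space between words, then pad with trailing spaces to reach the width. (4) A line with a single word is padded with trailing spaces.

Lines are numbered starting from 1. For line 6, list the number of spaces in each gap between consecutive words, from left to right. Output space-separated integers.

Answer: 5

Derivation:
Line 1: ['keyboard'] (min_width=8, slack=6)
Line 2: ['problem', 'island'] (min_width=14, slack=0)
Line 3: ['car', 'ant', 'sun'] (min_width=11, slack=3)
Line 4: ['bus', 'bread', 'the'] (min_width=13, slack=1)
Line 5: ['orchestra'] (min_width=9, slack=5)
Line 6: ['fruit', 'with'] (min_width=10, slack=4)
Line 7: ['program', 'my', 'old'] (min_width=14, slack=0)
Line 8: ['television', 'top'] (min_width=14, slack=0)
Line 9: ['or'] (min_width=2, slack=12)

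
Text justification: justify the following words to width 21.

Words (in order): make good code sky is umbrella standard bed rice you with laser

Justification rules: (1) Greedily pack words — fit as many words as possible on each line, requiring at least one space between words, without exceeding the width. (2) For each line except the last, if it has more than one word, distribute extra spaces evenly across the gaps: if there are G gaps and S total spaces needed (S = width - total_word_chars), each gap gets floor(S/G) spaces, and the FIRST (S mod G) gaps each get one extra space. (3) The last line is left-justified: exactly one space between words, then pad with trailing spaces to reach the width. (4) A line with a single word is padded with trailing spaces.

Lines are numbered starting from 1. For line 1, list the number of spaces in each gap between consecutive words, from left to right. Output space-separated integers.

Line 1: ['make', 'good', 'code', 'sky', 'is'] (min_width=21, slack=0)
Line 2: ['umbrella', 'standard', 'bed'] (min_width=21, slack=0)
Line 3: ['rice', 'you', 'with', 'laser'] (min_width=19, slack=2)

Answer: 1 1 1 1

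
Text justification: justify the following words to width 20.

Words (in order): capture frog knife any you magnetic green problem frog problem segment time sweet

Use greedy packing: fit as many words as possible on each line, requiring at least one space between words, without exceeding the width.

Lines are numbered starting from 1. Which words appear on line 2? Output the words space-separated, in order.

Answer: any you magnetic

Derivation:
Line 1: ['capture', 'frog', 'knife'] (min_width=18, slack=2)
Line 2: ['any', 'you', 'magnetic'] (min_width=16, slack=4)
Line 3: ['green', 'problem', 'frog'] (min_width=18, slack=2)
Line 4: ['problem', 'segment', 'time'] (min_width=20, slack=0)
Line 5: ['sweet'] (min_width=5, slack=15)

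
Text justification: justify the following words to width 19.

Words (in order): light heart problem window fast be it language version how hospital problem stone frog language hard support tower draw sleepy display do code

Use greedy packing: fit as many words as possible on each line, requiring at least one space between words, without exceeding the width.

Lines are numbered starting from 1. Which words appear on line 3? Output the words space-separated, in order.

Line 1: ['light', 'heart', 'problem'] (min_width=19, slack=0)
Line 2: ['window', 'fast', 'be', 'it'] (min_width=17, slack=2)
Line 3: ['language', 'version'] (min_width=16, slack=3)
Line 4: ['how', 'hospital'] (min_width=12, slack=7)
Line 5: ['problem', 'stone', 'frog'] (min_width=18, slack=1)
Line 6: ['language', 'hard'] (min_width=13, slack=6)
Line 7: ['support', 'tower', 'draw'] (min_width=18, slack=1)
Line 8: ['sleepy', 'display', 'do'] (min_width=17, slack=2)
Line 9: ['code'] (min_width=4, slack=15)

Answer: language version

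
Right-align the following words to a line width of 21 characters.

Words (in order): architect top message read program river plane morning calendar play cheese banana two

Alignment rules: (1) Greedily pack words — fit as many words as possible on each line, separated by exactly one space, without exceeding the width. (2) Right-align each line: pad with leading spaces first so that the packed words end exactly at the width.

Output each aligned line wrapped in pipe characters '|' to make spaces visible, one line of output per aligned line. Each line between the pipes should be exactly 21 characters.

Answer: |architect top message|
|   read program river|
|        plane morning|
| calendar play cheese|
|           banana two|

Derivation:
Line 1: ['architect', 'top', 'message'] (min_width=21, slack=0)
Line 2: ['read', 'program', 'river'] (min_width=18, slack=3)
Line 3: ['plane', 'morning'] (min_width=13, slack=8)
Line 4: ['calendar', 'play', 'cheese'] (min_width=20, slack=1)
Line 5: ['banana', 'two'] (min_width=10, slack=11)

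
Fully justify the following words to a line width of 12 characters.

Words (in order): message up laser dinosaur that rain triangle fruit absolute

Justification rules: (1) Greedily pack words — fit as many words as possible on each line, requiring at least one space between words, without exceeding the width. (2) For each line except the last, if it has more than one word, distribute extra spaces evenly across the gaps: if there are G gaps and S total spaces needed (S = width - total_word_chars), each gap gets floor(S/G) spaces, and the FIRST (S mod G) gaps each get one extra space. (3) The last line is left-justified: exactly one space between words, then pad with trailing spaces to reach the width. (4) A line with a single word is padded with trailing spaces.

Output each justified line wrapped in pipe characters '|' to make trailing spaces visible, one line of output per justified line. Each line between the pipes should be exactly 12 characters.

Line 1: ['message', 'up'] (min_width=10, slack=2)
Line 2: ['laser'] (min_width=5, slack=7)
Line 3: ['dinosaur'] (min_width=8, slack=4)
Line 4: ['that', 'rain'] (min_width=9, slack=3)
Line 5: ['triangle'] (min_width=8, slack=4)
Line 6: ['fruit'] (min_width=5, slack=7)
Line 7: ['absolute'] (min_width=8, slack=4)

Answer: |message   up|
|laser       |
|dinosaur    |
|that    rain|
|triangle    |
|fruit       |
|absolute    |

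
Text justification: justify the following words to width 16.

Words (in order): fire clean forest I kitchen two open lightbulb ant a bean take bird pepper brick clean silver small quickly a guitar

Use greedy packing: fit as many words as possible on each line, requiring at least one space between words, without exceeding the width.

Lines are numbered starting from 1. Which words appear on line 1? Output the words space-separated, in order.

Answer: fire clean

Derivation:
Line 1: ['fire', 'clean'] (min_width=10, slack=6)
Line 2: ['forest', 'I', 'kitchen'] (min_width=16, slack=0)
Line 3: ['two', 'open'] (min_width=8, slack=8)
Line 4: ['lightbulb', 'ant', 'a'] (min_width=15, slack=1)
Line 5: ['bean', 'take', 'bird'] (min_width=14, slack=2)
Line 6: ['pepper', 'brick'] (min_width=12, slack=4)
Line 7: ['clean', 'silver'] (min_width=12, slack=4)
Line 8: ['small', 'quickly', 'a'] (min_width=15, slack=1)
Line 9: ['guitar'] (min_width=6, slack=10)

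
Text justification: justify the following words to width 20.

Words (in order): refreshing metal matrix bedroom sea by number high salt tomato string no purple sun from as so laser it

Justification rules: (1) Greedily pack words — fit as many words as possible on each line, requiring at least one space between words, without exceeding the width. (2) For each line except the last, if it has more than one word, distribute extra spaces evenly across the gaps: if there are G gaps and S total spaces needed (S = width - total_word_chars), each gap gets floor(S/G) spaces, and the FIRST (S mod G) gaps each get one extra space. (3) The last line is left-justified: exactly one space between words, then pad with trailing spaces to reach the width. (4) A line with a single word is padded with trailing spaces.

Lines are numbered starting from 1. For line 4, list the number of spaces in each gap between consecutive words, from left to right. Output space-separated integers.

Line 1: ['refreshing', 'metal'] (min_width=16, slack=4)
Line 2: ['matrix', 'bedroom', 'sea'] (min_width=18, slack=2)
Line 3: ['by', 'number', 'high', 'salt'] (min_width=19, slack=1)
Line 4: ['tomato', 'string', 'no'] (min_width=16, slack=4)
Line 5: ['purple', 'sun', 'from', 'as'] (min_width=18, slack=2)
Line 6: ['so', 'laser', 'it'] (min_width=11, slack=9)

Answer: 3 3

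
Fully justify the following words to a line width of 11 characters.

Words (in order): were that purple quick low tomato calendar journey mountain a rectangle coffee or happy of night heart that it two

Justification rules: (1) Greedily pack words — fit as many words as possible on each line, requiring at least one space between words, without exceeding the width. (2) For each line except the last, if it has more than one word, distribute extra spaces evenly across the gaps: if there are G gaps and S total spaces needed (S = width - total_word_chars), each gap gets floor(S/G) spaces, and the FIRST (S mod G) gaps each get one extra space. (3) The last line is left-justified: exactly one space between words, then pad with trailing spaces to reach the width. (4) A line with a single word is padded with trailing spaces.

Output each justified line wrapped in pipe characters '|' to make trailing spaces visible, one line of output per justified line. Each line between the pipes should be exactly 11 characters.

Answer: |were   that|
|purple     |
|quick   low|
|tomato     |
|calendar   |
|journey    |
|mountain  a|
|rectangle  |
|coffee   or|
|happy    of|
|night heart|
|that it two|

Derivation:
Line 1: ['were', 'that'] (min_width=9, slack=2)
Line 2: ['purple'] (min_width=6, slack=5)
Line 3: ['quick', 'low'] (min_width=9, slack=2)
Line 4: ['tomato'] (min_width=6, slack=5)
Line 5: ['calendar'] (min_width=8, slack=3)
Line 6: ['journey'] (min_width=7, slack=4)
Line 7: ['mountain', 'a'] (min_width=10, slack=1)
Line 8: ['rectangle'] (min_width=9, slack=2)
Line 9: ['coffee', 'or'] (min_width=9, slack=2)
Line 10: ['happy', 'of'] (min_width=8, slack=3)
Line 11: ['night', 'heart'] (min_width=11, slack=0)
Line 12: ['that', 'it', 'two'] (min_width=11, slack=0)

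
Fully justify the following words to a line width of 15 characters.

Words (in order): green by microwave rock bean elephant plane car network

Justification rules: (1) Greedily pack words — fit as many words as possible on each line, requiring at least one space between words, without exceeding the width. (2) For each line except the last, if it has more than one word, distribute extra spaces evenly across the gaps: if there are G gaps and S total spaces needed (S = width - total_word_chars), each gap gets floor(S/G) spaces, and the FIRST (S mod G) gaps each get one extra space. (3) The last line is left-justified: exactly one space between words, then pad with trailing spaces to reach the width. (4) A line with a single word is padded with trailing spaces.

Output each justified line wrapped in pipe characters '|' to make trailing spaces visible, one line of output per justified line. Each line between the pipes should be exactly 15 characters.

Line 1: ['green', 'by'] (min_width=8, slack=7)
Line 2: ['microwave', 'rock'] (min_width=14, slack=1)
Line 3: ['bean', 'elephant'] (min_width=13, slack=2)
Line 4: ['plane', 'car'] (min_width=9, slack=6)
Line 5: ['network'] (min_width=7, slack=8)

Answer: |green        by|
|microwave  rock|
|bean   elephant|
|plane       car|
|network        |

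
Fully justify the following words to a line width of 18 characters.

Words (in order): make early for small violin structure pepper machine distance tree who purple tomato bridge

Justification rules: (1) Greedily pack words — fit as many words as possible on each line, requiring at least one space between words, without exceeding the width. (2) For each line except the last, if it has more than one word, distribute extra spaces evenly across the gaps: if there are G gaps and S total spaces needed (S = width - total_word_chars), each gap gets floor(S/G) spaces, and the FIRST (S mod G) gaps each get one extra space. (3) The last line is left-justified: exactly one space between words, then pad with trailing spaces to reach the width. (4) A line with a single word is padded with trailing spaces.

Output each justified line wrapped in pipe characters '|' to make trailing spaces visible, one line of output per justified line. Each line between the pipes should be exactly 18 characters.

Line 1: ['make', 'early', 'for'] (min_width=14, slack=4)
Line 2: ['small', 'violin'] (min_width=12, slack=6)
Line 3: ['structure', 'pepper'] (min_width=16, slack=2)
Line 4: ['machine', 'distance'] (min_width=16, slack=2)
Line 5: ['tree', 'who', 'purple'] (min_width=15, slack=3)
Line 6: ['tomato', 'bridge'] (min_width=13, slack=5)

Answer: |make   early   for|
|small       violin|
|structure   pepper|
|machine   distance|
|tree   who  purple|
|tomato bridge     |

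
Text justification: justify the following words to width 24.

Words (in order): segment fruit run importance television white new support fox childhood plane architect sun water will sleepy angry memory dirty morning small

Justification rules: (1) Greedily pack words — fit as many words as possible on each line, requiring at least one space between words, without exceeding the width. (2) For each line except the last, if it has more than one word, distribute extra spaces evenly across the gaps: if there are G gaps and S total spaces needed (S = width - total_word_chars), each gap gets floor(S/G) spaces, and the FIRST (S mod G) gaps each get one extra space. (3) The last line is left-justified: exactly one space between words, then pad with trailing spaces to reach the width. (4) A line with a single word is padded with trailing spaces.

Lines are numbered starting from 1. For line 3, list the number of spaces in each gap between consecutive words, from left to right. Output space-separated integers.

Answer: 2 2 2

Derivation:
Line 1: ['segment', 'fruit', 'run'] (min_width=17, slack=7)
Line 2: ['importance', 'television'] (min_width=21, slack=3)
Line 3: ['white', 'new', 'support', 'fox'] (min_width=21, slack=3)
Line 4: ['childhood', 'plane'] (min_width=15, slack=9)
Line 5: ['architect', 'sun', 'water', 'will'] (min_width=24, slack=0)
Line 6: ['sleepy', 'angry', 'memory'] (min_width=19, slack=5)
Line 7: ['dirty', 'morning', 'small'] (min_width=19, slack=5)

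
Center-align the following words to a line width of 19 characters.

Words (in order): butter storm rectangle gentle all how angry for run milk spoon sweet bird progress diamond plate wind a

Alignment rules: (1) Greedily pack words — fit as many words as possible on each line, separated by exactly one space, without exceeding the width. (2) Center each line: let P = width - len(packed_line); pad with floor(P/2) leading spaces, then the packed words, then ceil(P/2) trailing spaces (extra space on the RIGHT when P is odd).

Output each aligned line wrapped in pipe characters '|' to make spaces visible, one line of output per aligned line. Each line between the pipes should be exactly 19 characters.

Line 1: ['butter', 'storm'] (min_width=12, slack=7)
Line 2: ['rectangle', 'gentle'] (min_width=16, slack=3)
Line 3: ['all', 'how', 'angry', 'for'] (min_width=17, slack=2)
Line 4: ['run', 'milk', 'spoon'] (min_width=14, slack=5)
Line 5: ['sweet', 'bird', 'progress'] (min_width=19, slack=0)
Line 6: ['diamond', 'plate', 'wind'] (min_width=18, slack=1)
Line 7: ['a'] (min_width=1, slack=18)

Answer: |   butter storm    |
| rectangle gentle  |
| all how angry for |
|  run milk spoon   |
|sweet bird progress|
|diamond plate wind |
|         a         |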